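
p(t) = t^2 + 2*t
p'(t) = 2*t + 2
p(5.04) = 35.48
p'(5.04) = 12.08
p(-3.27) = 4.15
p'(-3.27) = -4.54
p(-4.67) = 12.47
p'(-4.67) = -7.34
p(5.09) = 36.09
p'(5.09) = 12.18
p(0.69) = 1.86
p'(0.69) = 3.38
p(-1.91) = -0.17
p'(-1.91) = -1.82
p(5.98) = 47.72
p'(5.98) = 13.96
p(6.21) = 50.98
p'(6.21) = 14.42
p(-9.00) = 63.00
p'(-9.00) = -16.00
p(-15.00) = 195.00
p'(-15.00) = -28.00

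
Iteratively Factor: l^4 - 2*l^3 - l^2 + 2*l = (l)*(l^3 - 2*l^2 - l + 2) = l*(l + 1)*(l^2 - 3*l + 2) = l*(l - 2)*(l + 1)*(l - 1)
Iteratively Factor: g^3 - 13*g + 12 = (g + 4)*(g^2 - 4*g + 3) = (g - 3)*(g + 4)*(g - 1)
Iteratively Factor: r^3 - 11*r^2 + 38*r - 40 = (r - 5)*(r^2 - 6*r + 8) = (r - 5)*(r - 2)*(r - 4)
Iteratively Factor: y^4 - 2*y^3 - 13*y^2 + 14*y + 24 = (y - 4)*(y^3 + 2*y^2 - 5*y - 6) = (y - 4)*(y + 1)*(y^2 + y - 6) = (y - 4)*(y + 1)*(y + 3)*(y - 2)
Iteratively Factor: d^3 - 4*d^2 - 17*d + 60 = (d - 3)*(d^2 - d - 20) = (d - 3)*(d + 4)*(d - 5)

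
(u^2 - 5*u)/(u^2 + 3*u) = (u - 5)/(u + 3)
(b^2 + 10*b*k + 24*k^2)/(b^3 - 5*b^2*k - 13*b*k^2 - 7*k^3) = (b^2 + 10*b*k + 24*k^2)/(b^3 - 5*b^2*k - 13*b*k^2 - 7*k^3)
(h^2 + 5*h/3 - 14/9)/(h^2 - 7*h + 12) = (9*h^2 + 15*h - 14)/(9*(h^2 - 7*h + 12))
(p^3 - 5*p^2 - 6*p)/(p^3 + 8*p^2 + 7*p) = (p - 6)/(p + 7)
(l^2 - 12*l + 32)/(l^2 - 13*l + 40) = (l - 4)/(l - 5)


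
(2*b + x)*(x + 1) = 2*b*x + 2*b + x^2 + x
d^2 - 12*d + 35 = (d - 7)*(d - 5)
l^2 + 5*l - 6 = (l - 1)*(l + 6)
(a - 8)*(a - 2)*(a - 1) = a^3 - 11*a^2 + 26*a - 16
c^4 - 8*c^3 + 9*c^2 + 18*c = c*(c - 6)*(c - 3)*(c + 1)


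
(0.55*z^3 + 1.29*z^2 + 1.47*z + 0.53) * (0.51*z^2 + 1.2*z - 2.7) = 0.2805*z^5 + 1.3179*z^4 + 0.8127*z^3 - 1.4487*z^2 - 3.333*z - 1.431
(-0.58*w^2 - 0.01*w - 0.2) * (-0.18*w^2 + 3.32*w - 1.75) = 0.1044*w^4 - 1.9238*w^3 + 1.0178*w^2 - 0.6465*w + 0.35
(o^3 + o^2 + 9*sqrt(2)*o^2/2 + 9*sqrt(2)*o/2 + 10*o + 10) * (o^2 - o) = o^5 + 9*sqrt(2)*o^4/2 + 9*o^3 - 9*sqrt(2)*o^2/2 - 10*o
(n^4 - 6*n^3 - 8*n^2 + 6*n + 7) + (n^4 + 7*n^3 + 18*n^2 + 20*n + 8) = 2*n^4 + n^3 + 10*n^2 + 26*n + 15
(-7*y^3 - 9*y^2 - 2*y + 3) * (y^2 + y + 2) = -7*y^5 - 16*y^4 - 25*y^3 - 17*y^2 - y + 6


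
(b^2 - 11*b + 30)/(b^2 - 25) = (b - 6)/(b + 5)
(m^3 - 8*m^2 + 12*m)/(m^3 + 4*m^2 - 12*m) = (m - 6)/(m + 6)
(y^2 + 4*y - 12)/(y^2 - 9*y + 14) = (y + 6)/(y - 7)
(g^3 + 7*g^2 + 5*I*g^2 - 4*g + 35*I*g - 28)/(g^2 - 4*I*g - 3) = (g^3 + g^2*(7 + 5*I) + g*(-4 + 35*I) - 28)/(g^2 - 4*I*g - 3)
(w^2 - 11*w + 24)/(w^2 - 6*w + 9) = (w - 8)/(w - 3)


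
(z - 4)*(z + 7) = z^2 + 3*z - 28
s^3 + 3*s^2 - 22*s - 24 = (s - 4)*(s + 1)*(s + 6)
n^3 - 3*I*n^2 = n^2*(n - 3*I)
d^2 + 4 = (d - 2*I)*(d + 2*I)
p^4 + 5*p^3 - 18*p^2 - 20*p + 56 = (p - 2)^2*(p + 2)*(p + 7)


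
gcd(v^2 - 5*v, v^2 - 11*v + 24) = 1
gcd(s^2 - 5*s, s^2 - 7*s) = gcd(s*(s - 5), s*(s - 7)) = s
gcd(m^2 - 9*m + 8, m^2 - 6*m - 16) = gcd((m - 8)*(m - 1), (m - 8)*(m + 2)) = m - 8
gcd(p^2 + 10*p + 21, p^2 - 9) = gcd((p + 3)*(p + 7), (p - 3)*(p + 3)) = p + 3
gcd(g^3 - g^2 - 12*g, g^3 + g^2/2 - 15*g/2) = g^2 + 3*g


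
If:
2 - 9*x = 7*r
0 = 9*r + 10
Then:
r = -10/9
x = 88/81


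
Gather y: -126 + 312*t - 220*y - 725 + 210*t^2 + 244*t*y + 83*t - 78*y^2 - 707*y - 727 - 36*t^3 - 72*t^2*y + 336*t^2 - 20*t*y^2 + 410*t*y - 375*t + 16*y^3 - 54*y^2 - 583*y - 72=-36*t^3 + 546*t^2 + 20*t + 16*y^3 + y^2*(-20*t - 132) + y*(-72*t^2 + 654*t - 1510) - 1650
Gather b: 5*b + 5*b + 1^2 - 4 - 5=10*b - 8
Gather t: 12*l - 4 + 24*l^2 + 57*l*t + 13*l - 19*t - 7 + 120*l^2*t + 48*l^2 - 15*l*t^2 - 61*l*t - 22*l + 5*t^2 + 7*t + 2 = 72*l^2 + 3*l + t^2*(5 - 15*l) + t*(120*l^2 - 4*l - 12) - 9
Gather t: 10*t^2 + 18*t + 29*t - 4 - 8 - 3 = 10*t^2 + 47*t - 15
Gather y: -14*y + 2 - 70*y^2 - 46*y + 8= -70*y^2 - 60*y + 10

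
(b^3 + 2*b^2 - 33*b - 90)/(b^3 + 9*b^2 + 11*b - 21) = (b^2 - b - 30)/(b^2 + 6*b - 7)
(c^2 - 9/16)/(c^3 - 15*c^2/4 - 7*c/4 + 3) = (c + 3/4)/(c^2 - 3*c - 4)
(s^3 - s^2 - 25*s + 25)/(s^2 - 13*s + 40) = (s^2 + 4*s - 5)/(s - 8)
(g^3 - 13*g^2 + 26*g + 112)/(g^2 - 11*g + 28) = (g^2 - 6*g - 16)/(g - 4)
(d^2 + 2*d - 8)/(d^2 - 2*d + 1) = (d^2 + 2*d - 8)/(d^2 - 2*d + 1)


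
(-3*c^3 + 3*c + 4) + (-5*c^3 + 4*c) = -8*c^3 + 7*c + 4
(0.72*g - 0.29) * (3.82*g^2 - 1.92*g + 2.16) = 2.7504*g^3 - 2.4902*g^2 + 2.112*g - 0.6264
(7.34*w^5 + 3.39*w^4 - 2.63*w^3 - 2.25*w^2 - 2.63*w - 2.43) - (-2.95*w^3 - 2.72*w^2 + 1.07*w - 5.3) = 7.34*w^5 + 3.39*w^4 + 0.32*w^3 + 0.47*w^2 - 3.7*w + 2.87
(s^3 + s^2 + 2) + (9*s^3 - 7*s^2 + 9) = 10*s^3 - 6*s^2 + 11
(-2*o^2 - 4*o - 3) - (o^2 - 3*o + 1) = -3*o^2 - o - 4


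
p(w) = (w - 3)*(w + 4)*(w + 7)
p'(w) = (w - 3)*(w + 4) + (w - 3)*(w + 7) + (w + 4)*(w + 7) = 3*w^2 + 16*w - 5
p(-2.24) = -43.90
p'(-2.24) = -25.79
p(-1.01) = -71.82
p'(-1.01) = -18.10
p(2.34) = -39.08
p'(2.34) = 48.87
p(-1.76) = -55.87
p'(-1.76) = -23.87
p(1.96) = -55.54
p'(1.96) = 37.88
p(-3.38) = -14.32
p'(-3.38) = -24.81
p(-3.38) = -14.32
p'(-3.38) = -24.81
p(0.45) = -84.54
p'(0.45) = 2.81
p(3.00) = 0.00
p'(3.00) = 70.00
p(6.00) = 390.00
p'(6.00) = 199.00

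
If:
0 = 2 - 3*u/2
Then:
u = 4/3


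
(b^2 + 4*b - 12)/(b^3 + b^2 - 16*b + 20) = (b + 6)/(b^2 + 3*b - 10)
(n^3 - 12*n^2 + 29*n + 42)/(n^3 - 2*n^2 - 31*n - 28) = (n - 6)/(n + 4)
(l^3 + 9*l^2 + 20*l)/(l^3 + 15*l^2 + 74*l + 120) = l/(l + 6)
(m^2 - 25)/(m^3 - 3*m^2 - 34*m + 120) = (m + 5)/(m^2 + 2*m - 24)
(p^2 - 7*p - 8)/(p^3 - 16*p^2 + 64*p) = (p + 1)/(p*(p - 8))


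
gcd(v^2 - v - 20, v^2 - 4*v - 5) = v - 5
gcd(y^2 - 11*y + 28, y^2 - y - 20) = 1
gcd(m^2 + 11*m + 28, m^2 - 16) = m + 4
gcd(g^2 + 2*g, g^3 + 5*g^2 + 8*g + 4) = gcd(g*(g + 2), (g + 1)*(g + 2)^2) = g + 2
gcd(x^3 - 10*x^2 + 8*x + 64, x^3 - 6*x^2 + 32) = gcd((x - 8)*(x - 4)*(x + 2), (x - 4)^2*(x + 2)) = x^2 - 2*x - 8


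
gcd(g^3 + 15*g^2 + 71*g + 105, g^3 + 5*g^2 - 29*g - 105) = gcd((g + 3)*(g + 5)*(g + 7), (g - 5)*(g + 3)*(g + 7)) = g^2 + 10*g + 21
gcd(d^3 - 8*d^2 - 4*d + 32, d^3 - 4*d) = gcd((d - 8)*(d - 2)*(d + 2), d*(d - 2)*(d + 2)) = d^2 - 4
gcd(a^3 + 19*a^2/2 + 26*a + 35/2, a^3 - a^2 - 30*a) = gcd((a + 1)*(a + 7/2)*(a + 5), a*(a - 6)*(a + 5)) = a + 5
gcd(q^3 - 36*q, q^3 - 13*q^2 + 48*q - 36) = q - 6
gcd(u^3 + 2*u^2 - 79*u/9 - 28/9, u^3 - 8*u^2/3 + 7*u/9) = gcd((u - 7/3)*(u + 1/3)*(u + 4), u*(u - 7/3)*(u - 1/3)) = u - 7/3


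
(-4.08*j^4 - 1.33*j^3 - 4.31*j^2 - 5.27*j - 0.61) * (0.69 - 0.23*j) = 0.9384*j^5 - 2.5093*j^4 + 0.0736*j^3 - 1.7618*j^2 - 3.496*j - 0.4209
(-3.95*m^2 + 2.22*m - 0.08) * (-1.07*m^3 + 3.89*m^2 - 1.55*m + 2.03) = 4.2265*m^5 - 17.7409*m^4 + 14.8439*m^3 - 11.7707*m^2 + 4.6306*m - 0.1624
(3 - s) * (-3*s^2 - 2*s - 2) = 3*s^3 - 7*s^2 - 4*s - 6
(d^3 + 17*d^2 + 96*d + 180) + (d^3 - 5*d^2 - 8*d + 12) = 2*d^3 + 12*d^2 + 88*d + 192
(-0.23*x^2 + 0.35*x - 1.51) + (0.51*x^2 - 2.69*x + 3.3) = 0.28*x^2 - 2.34*x + 1.79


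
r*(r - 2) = r^2 - 2*r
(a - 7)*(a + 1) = a^2 - 6*a - 7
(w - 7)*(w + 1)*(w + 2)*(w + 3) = w^4 - w^3 - 31*w^2 - 71*w - 42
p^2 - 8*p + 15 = (p - 5)*(p - 3)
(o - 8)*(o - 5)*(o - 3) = o^3 - 16*o^2 + 79*o - 120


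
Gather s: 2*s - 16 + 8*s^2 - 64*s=8*s^2 - 62*s - 16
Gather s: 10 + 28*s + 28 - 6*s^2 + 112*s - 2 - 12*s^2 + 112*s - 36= -18*s^2 + 252*s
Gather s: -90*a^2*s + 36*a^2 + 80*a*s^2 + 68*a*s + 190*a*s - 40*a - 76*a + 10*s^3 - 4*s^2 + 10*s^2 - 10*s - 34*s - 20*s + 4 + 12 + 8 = 36*a^2 - 116*a + 10*s^3 + s^2*(80*a + 6) + s*(-90*a^2 + 258*a - 64) + 24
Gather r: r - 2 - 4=r - 6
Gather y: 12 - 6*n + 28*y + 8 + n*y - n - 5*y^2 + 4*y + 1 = -7*n - 5*y^2 + y*(n + 32) + 21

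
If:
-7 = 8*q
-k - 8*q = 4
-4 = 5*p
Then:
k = 3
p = -4/5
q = -7/8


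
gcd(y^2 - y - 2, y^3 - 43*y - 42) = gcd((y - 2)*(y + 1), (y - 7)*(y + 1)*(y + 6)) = y + 1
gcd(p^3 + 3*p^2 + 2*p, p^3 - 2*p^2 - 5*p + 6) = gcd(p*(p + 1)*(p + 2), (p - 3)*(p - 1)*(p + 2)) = p + 2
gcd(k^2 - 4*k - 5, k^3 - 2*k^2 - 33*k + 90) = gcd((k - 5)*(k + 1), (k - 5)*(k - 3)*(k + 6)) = k - 5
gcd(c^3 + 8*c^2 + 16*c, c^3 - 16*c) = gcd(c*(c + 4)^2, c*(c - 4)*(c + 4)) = c^2 + 4*c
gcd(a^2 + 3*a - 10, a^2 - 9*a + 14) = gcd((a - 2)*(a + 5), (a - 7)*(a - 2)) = a - 2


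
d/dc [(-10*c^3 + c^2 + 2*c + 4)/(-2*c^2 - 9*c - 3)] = 5*(4*c^4 + 36*c^3 + 17*c^2 + 2*c + 6)/(4*c^4 + 36*c^3 + 93*c^2 + 54*c + 9)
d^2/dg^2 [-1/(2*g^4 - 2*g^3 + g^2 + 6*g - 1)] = 2*((12*g^2 - 6*g + 1)*(2*g^4 - 2*g^3 + g^2 + 6*g - 1) - 4*(4*g^3 - 3*g^2 + g + 3)^2)/(2*g^4 - 2*g^3 + g^2 + 6*g - 1)^3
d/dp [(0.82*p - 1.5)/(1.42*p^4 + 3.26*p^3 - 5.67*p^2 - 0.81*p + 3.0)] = (-3.4932*p^4 + 3.1736*p^3 + 19.3194*p^2 - 17.01*p + 1.245)/(2.0164*p^8 + 9.2584*p^7 - 5.4752*p^6 - 39.2688*p^5 + 35.3877*p^4 + 28.7454*p^3 - 33.3639*p^2 - 4.86*p + 9.0)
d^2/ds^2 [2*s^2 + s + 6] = 4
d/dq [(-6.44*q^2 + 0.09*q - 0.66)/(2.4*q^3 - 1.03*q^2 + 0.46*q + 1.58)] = (15.456*q^4 - 0.432*q^3 + 1.8823*q^2 - 21.71*q + 0.4458)/(5.76*q^6 - 4.944*q^5 + 3.2689*q^4 + 6.6364*q^3 - 3.0432*q^2 + 1.4536*q + 2.4964)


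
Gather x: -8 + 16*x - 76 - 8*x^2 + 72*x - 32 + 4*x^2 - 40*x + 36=-4*x^2 + 48*x - 80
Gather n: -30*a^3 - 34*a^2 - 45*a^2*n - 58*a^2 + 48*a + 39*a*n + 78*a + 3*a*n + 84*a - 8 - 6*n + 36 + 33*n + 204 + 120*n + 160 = -30*a^3 - 92*a^2 + 210*a + n*(-45*a^2 + 42*a + 147) + 392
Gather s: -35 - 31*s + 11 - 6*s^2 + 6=-6*s^2 - 31*s - 18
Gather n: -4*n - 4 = -4*n - 4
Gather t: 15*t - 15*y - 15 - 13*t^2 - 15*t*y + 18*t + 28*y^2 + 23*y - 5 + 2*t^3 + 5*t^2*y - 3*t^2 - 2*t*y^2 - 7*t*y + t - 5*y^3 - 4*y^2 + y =2*t^3 + t^2*(5*y - 16) + t*(-2*y^2 - 22*y + 34) - 5*y^3 + 24*y^2 + 9*y - 20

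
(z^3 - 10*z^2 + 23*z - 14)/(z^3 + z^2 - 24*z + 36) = (z^2 - 8*z + 7)/(z^2 + 3*z - 18)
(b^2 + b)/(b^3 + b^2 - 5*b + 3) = b*(b + 1)/(b^3 + b^2 - 5*b + 3)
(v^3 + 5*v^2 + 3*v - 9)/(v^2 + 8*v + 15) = (v^2 + 2*v - 3)/(v + 5)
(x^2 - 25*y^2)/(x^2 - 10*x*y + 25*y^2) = (x + 5*y)/(x - 5*y)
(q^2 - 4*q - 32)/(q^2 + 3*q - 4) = (q - 8)/(q - 1)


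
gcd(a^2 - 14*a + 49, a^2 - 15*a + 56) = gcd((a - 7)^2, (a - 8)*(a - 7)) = a - 7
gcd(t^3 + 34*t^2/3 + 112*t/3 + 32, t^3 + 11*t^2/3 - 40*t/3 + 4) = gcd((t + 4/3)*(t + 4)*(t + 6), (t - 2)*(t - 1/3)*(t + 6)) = t + 6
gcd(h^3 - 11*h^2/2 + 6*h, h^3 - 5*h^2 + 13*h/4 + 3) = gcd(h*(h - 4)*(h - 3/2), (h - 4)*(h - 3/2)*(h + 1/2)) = h^2 - 11*h/2 + 6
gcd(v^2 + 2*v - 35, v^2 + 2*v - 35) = v^2 + 2*v - 35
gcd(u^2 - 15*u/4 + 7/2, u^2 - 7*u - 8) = 1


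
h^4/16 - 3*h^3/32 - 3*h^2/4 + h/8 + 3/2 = (h/4 + 1/2)^2*(h - 4)*(h - 3/2)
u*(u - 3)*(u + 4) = u^3 + u^2 - 12*u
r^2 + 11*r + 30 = (r + 5)*(r + 6)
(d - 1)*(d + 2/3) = d^2 - d/3 - 2/3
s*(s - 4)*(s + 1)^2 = s^4 - 2*s^3 - 7*s^2 - 4*s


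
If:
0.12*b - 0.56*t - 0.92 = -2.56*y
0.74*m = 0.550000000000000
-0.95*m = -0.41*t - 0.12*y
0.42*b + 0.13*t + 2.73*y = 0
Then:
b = -6.92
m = 0.74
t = 1.43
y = 1.00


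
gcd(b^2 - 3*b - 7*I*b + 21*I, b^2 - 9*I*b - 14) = b - 7*I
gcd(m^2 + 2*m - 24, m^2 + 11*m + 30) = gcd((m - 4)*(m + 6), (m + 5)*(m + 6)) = m + 6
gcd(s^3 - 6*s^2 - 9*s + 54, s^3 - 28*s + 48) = 1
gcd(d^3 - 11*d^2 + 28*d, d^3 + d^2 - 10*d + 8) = 1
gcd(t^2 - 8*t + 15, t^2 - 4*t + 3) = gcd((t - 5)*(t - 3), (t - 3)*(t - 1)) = t - 3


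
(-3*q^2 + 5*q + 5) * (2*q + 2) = -6*q^3 + 4*q^2 + 20*q + 10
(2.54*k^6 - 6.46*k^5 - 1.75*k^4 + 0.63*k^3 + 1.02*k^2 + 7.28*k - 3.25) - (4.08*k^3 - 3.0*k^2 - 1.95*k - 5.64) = 2.54*k^6 - 6.46*k^5 - 1.75*k^4 - 3.45*k^3 + 4.02*k^2 + 9.23*k + 2.39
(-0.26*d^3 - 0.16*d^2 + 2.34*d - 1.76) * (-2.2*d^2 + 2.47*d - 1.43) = 0.572*d^5 - 0.2902*d^4 - 5.1714*d^3 + 9.8806*d^2 - 7.6934*d + 2.5168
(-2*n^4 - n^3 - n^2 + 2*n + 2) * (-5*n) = 10*n^5 + 5*n^4 + 5*n^3 - 10*n^2 - 10*n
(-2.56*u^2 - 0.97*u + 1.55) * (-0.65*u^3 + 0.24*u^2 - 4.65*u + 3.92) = 1.664*u^5 + 0.0161*u^4 + 10.6637*u^3 - 5.1527*u^2 - 11.0099*u + 6.076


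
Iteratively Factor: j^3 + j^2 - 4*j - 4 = (j + 2)*(j^2 - j - 2) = (j + 1)*(j + 2)*(j - 2)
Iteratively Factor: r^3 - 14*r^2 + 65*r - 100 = (r - 5)*(r^2 - 9*r + 20) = (r - 5)^2*(r - 4)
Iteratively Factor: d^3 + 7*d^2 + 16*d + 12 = (d + 3)*(d^2 + 4*d + 4) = (d + 2)*(d + 3)*(d + 2)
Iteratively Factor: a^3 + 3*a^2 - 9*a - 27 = (a - 3)*(a^2 + 6*a + 9) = (a - 3)*(a + 3)*(a + 3)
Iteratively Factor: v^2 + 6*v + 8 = (v + 2)*(v + 4)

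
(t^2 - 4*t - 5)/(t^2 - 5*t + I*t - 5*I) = (t + 1)/(t + I)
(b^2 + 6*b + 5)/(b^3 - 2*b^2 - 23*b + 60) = (b + 1)/(b^2 - 7*b + 12)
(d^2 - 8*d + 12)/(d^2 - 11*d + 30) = (d - 2)/(d - 5)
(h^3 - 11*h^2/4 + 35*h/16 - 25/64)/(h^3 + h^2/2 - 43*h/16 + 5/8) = (h - 5/4)/(h + 2)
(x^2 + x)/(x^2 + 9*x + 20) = x*(x + 1)/(x^2 + 9*x + 20)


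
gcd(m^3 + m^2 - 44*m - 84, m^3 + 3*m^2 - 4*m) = 1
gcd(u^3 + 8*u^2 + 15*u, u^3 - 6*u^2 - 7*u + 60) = u + 3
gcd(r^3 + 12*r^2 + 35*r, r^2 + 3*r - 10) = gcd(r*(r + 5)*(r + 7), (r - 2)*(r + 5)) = r + 5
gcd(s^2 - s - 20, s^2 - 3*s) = 1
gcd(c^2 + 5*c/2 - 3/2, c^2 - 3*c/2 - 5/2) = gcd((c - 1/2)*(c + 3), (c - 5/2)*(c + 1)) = 1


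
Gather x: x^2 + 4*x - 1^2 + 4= x^2 + 4*x + 3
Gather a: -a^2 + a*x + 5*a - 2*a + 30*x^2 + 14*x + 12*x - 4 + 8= -a^2 + a*(x + 3) + 30*x^2 + 26*x + 4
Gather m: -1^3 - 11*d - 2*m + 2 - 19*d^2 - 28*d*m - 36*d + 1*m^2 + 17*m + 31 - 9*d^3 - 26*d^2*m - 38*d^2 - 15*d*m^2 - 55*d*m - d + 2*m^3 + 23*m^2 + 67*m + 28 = -9*d^3 - 57*d^2 - 48*d + 2*m^3 + m^2*(24 - 15*d) + m*(-26*d^2 - 83*d + 82) + 60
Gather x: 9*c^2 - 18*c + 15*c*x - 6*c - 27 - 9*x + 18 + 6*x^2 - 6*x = 9*c^2 - 24*c + 6*x^2 + x*(15*c - 15) - 9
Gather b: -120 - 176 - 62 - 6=-364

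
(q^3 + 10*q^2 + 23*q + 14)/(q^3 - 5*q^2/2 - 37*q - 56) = 2*(q^2 + 8*q + 7)/(2*q^2 - 9*q - 56)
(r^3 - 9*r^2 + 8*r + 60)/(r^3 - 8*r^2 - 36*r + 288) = (r^2 - 3*r - 10)/(r^2 - 2*r - 48)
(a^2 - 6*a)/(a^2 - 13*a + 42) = a/(a - 7)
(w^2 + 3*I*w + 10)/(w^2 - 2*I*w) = (w + 5*I)/w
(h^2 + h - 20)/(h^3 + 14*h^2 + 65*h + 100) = (h - 4)/(h^2 + 9*h + 20)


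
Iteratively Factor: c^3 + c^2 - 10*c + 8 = (c - 2)*(c^2 + 3*c - 4) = (c - 2)*(c - 1)*(c + 4)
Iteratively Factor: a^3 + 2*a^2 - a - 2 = (a + 1)*(a^2 + a - 2) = (a + 1)*(a + 2)*(a - 1)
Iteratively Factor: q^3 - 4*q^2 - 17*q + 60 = (q - 5)*(q^2 + q - 12) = (q - 5)*(q + 4)*(q - 3)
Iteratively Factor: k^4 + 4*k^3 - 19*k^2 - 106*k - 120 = (k + 3)*(k^3 + k^2 - 22*k - 40) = (k + 2)*(k + 3)*(k^2 - k - 20) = (k + 2)*(k + 3)*(k + 4)*(k - 5)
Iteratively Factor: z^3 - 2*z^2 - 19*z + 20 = (z - 1)*(z^2 - z - 20) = (z - 1)*(z + 4)*(z - 5)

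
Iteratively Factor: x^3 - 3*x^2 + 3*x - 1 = (x - 1)*(x^2 - 2*x + 1) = (x - 1)^2*(x - 1)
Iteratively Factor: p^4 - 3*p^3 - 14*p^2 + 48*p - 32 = (p - 1)*(p^3 - 2*p^2 - 16*p + 32) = (p - 4)*(p - 1)*(p^2 + 2*p - 8) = (p - 4)*(p - 2)*(p - 1)*(p + 4)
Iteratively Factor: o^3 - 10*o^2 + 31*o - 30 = (o - 5)*(o^2 - 5*o + 6) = (o - 5)*(o - 2)*(o - 3)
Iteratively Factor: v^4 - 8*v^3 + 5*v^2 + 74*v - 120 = (v - 5)*(v^3 - 3*v^2 - 10*v + 24) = (v - 5)*(v + 3)*(v^2 - 6*v + 8) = (v - 5)*(v - 2)*(v + 3)*(v - 4)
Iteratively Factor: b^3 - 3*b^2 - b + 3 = (b - 3)*(b^2 - 1) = (b - 3)*(b - 1)*(b + 1)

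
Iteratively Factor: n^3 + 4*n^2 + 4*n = (n + 2)*(n^2 + 2*n) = (n + 2)^2*(n)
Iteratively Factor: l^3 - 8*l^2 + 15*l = (l - 5)*(l^2 - 3*l) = (l - 5)*(l - 3)*(l)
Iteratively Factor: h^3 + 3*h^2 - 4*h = (h)*(h^2 + 3*h - 4) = h*(h + 4)*(h - 1)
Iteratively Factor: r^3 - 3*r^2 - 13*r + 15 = (r - 1)*(r^2 - 2*r - 15) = (r - 1)*(r + 3)*(r - 5)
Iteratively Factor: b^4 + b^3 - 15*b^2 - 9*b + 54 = (b - 2)*(b^3 + 3*b^2 - 9*b - 27) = (b - 2)*(b + 3)*(b^2 - 9) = (b - 3)*(b - 2)*(b + 3)*(b + 3)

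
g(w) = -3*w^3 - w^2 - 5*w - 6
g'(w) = -9*w^2 - 2*w - 5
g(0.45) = -8.73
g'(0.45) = -7.72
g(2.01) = -44.45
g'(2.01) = -45.38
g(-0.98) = 0.76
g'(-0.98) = -11.68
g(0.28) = -7.54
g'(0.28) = -6.27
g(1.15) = -17.64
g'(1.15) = -19.20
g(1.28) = -20.33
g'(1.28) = -22.31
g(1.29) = -20.55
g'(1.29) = -22.56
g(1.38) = -22.69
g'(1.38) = -24.90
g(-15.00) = 9969.00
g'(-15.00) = -2000.00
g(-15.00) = 9969.00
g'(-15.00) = -2000.00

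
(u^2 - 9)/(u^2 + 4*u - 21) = (u + 3)/(u + 7)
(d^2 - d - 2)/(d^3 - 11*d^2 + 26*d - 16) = (d + 1)/(d^2 - 9*d + 8)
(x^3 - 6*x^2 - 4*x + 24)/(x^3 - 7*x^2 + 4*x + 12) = (x + 2)/(x + 1)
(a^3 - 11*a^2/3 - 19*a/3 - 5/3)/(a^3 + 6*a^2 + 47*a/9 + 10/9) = 3*(a^2 - 4*a - 5)/(3*a^2 + 17*a + 10)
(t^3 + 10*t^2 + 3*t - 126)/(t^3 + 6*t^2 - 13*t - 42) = (t + 6)/(t + 2)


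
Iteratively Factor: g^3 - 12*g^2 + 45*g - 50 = (g - 5)*(g^2 - 7*g + 10) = (g - 5)^2*(g - 2)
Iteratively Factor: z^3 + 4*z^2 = (z)*(z^2 + 4*z) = z*(z + 4)*(z)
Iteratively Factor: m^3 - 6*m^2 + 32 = (m - 4)*(m^2 - 2*m - 8) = (m - 4)^2*(m + 2)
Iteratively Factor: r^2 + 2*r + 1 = (r + 1)*(r + 1)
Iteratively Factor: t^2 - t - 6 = (t + 2)*(t - 3)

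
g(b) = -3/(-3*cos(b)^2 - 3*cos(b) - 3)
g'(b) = -3*(-6*sin(b)*cos(b) - 3*sin(b))/(-3*cos(b)^2 - 3*cos(b) - 3)^2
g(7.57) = 0.74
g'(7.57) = 0.81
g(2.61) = 1.14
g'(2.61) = -0.47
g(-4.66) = 1.05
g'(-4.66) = 0.99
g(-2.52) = 1.18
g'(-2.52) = 0.51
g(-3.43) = 1.04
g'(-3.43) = -0.28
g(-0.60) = 0.40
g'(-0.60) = -0.24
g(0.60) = 0.40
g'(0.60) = 0.24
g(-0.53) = 0.38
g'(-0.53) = -0.20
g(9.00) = 1.09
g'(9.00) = -0.40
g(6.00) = 0.35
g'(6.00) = -0.10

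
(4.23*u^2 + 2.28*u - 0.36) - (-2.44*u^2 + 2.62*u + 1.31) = 6.67*u^2 - 0.34*u - 1.67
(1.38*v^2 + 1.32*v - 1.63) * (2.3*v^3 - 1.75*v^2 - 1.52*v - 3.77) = 3.174*v^5 + 0.621*v^4 - 8.1566*v^3 - 4.3565*v^2 - 2.4988*v + 6.1451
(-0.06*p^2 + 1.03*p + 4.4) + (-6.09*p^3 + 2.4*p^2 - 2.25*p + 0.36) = -6.09*p^3 + 2.34*p^2 - 1.22*p + 4.76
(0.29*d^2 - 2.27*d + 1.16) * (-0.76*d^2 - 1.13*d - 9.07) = -0.2204*d^4 + 1.3975*d^3 - 0.9468*d^2 + 19.2781*d - 10.5212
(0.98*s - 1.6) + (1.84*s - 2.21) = 2.82*s - 3.81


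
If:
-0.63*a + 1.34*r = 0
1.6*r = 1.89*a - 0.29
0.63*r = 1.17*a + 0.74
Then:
No Solution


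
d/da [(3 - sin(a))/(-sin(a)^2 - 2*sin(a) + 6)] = (6 - sin(a))*sin(a)*cos(a)/(sin(a)^2 + 2*sin(a) - 6)^2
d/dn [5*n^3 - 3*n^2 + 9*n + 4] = 15*n^2 - 6*n + 9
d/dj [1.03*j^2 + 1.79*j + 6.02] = 2.06*j + 1.79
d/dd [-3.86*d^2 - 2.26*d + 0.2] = -7.72*d - 2.26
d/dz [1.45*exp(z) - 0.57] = 1.45*exp(z)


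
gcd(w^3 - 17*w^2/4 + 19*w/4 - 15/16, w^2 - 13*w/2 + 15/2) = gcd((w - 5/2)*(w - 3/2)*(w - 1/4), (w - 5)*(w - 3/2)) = w - 3/2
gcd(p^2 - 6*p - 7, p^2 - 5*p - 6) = p + 1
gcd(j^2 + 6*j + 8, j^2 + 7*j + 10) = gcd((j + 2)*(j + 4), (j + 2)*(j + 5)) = j + 2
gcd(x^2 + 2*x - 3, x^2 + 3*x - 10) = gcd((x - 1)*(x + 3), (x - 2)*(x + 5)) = 1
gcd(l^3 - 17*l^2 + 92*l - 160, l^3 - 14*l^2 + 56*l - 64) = l^2 - 12*l + 32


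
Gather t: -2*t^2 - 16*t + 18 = -2*t^2 - 16*t + 18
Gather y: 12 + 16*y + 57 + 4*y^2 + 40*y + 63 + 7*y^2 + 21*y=11*y^2 + 77*y + 132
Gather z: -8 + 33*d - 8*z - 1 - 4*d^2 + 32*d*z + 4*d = -4*d^2 + 37*d + z*(32*d - 8) - 9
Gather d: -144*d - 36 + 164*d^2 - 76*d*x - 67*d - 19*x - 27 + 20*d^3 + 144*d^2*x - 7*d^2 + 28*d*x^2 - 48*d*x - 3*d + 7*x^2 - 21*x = 20*d^3 + d^2*(144*x + 157) + d*(28*x^2 - 124*x - 214) + 7*x^2 - 40*x - 63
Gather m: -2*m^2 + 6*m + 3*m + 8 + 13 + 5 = -2*m^2 + 9*m + 26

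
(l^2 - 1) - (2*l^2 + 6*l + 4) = -l^2 - 6*l - 5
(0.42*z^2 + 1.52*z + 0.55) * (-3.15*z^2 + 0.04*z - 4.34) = -1.323*z^4 - 4.7712*z^3 - 3.4945*z^2 - 6.5748*z - 2.387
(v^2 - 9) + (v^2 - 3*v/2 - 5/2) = 2*v^2 - 3*v/2 - 23/2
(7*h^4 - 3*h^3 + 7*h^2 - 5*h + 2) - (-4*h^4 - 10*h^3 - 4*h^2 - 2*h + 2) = 11*h^4 + 7*h^3 + 11*h^2 - 3*h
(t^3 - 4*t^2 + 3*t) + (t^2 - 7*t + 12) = t^3 - 3*t^2 - 4*t + 12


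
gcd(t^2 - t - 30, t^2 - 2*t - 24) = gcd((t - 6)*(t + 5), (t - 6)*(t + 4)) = t - 6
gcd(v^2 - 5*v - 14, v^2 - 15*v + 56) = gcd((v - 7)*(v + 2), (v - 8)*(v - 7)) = v - 7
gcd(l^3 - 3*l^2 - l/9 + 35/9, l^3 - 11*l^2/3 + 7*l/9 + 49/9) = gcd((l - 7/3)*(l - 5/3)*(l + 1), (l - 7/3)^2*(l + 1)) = l^2 - 4*l/3 - 7/3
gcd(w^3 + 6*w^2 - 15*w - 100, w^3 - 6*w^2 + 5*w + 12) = w - 4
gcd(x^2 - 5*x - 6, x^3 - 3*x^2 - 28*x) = 1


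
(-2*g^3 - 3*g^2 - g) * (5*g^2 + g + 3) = -10*g^5 - 17*g^4 - 14*g^3 - 10*g^2 - 3*g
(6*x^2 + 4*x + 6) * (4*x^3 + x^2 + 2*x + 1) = 24*x^5 + 22*x^4 + 40*x^3 + 20*x^2 + 16*x + 6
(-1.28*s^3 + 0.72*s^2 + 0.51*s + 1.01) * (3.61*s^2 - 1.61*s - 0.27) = -4.6208*s^5 + 4.66*s^4 + 1.0275*s^3 + 2.6306*s^2 - 1.7638*s - 0.2727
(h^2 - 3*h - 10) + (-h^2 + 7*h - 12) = 4*h - 22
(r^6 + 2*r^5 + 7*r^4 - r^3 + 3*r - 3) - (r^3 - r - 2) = r^6 + 2*r^5 + 7*r^4 - 2*r^3 + 4*r - 1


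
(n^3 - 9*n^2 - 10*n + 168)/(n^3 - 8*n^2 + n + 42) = (n^2 - 2*n - 24)/(n^2 - n - 6)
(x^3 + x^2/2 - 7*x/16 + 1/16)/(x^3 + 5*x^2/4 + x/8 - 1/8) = (4*x - 1)/(2*(2*x + 1))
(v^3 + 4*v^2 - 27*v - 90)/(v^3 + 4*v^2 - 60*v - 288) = (v^2 - 2*v - 15)/(v^2 - 2*v - 48)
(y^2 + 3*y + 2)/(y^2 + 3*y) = (y^2 + 3*y + 2)/(y*(y + 3))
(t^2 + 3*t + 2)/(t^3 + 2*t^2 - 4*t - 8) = (t + 1)/(t^2 - 4)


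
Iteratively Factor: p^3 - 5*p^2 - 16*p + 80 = (p + 4)*(p^2 - 9*p + 20) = (p - 4)*(p + 4)*(p - 5)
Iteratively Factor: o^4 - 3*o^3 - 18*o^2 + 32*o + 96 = (o - 4)*(o^3 + o^2 - 14*o - 24) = (o - 4)*(o + 3)*(o^2 - 2*o - 8) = (o - 4)*(o + 2)*(o + 3)*(o - 4)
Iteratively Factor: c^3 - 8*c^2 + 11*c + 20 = (c + 1)*(c^2 - 9*c + 20) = (c - 4)*(c + 1)*(c - 5)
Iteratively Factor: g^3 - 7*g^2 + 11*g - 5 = (g - 1)*(g^2 - 6*g + 5) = (g - 1)^2*(g - 5)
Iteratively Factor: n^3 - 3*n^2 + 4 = (n - 2)*(n^2 - n - 2) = (n - 2)*(n + 1)*(n - 2)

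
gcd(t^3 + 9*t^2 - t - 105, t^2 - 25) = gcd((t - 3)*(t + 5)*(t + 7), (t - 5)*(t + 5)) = t + 5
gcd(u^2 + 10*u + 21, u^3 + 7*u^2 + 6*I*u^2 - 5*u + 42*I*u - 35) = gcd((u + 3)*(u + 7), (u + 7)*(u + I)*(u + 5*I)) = u + 7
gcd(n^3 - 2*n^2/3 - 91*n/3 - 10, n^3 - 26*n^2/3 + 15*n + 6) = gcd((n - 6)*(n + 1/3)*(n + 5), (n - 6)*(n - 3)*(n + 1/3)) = n^2 - 17*n/3 - 2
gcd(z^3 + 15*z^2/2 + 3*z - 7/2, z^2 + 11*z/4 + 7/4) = z + 1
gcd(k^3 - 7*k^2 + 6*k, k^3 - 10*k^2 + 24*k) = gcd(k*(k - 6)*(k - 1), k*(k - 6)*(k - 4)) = k^2 - 6*k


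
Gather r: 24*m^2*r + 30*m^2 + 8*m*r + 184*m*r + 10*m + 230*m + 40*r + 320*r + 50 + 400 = 30*m^2 + 240*m + r*(24*m^2 + 192*m + 360) + 450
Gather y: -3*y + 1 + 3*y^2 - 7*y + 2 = 3*y^2 - 10*y + 3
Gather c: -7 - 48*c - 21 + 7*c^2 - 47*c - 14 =7*c^2 - 95*c - 42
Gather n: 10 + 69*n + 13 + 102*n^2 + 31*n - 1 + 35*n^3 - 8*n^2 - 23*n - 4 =35*n^3 + 94*n^2 + 77*n + 18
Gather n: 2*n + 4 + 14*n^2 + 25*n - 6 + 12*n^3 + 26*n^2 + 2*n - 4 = 12*n^3 + 40*n^2 + 29*n - 6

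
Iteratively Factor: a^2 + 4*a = (a + 4)*(a)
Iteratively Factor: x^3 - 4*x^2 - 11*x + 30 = (x + 3)*(x^2 - 7*x + 10) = (x - 5)*(x + 3)*(x - 2)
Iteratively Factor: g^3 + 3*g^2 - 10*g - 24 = (g + 2)*(g^2 + g - 12) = (g + 2)*(g + 4)*(g - 3)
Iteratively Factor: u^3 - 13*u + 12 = (u - 1)*(u^2 + u - 12) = (u - 1)*(u + 4)*(u - 3)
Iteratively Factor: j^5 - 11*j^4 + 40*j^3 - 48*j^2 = (j)*(j^4 - 11*j^3 + 40*j^2 - 48*j) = j*(j - 3)*(j^3 - 8*j^2 + 16*j) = j*(j - 4)*(j - 3)*(j^2 - 4*j) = j*(j - 4)^2*(j - 3)*(j)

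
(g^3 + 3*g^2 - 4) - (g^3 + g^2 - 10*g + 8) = 2*g^2 + 10*g - 12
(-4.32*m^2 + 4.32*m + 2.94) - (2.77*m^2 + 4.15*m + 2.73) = -7.09*m^2 + 0.17*m + 0.21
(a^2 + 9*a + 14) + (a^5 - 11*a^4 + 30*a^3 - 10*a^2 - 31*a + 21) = a^5 - 11*a^4 + 30*a^3 - 9*a^2 - 22*a + 35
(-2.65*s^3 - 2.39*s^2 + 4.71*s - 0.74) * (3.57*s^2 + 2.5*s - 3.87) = -9.4605*s^5 - 15.1573*s^4 + 21.0952*s^3 + 18.3825*s^2 - 20.0777*s + 2.8638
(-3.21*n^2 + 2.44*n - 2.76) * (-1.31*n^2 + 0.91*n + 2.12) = 4.2051*n^4 - 6.1175*n^3 - 0.9692*n^2 + 2.6612*n - 5.8512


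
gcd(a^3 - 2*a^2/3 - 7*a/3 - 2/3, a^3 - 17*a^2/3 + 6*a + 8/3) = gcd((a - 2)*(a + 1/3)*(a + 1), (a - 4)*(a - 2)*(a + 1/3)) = a^2 - 5*a/3 - 2/3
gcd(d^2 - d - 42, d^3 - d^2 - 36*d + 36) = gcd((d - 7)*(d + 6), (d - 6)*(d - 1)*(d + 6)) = d + 6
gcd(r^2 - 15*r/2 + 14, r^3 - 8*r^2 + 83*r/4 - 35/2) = r - 7/2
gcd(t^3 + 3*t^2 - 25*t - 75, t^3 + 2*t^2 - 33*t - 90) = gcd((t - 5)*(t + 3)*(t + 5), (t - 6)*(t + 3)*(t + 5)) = t^2 + 8*t + 15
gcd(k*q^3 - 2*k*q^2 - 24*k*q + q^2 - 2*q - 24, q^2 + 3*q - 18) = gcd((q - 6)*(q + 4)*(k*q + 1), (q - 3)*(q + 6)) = 1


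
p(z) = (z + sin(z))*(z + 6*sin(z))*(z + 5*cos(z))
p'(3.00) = 33.74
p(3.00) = -23.56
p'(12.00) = 1760.60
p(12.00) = 1632.56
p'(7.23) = 264.88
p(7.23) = 987.70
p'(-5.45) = 40.19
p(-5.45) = -9.93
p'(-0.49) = -37.50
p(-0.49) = 12.48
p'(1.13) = 7.18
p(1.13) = 43.53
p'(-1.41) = 112.38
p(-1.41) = -10.71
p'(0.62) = 58.67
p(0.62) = 23.13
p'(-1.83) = 137.43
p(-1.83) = -66.39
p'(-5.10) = 48.67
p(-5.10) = 6.10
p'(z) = (1 - 5*sin(z))*(z + sin(z))*(z + 6*sin(z)) + (z + sin(z))*(z + 5*cos(z))*(6*cos(z) + 1) + (z + 6*sin(z))*(z + 5*cos(z))*(cos(z) + 1) = -(z + sin(z))*(z + 6*sin(z))*(5*sin(z) - 1) + (z + sin(z))*(z + 5*cos(z))*(6*cos(z) + 1) + (z + 6*sin(z))*(z + 5*cos(z))*(cos(z) + 1)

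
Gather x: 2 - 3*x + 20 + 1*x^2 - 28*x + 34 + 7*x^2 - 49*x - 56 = 8*x^2 - 80*x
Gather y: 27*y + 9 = 27*y + 9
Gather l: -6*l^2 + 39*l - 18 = -6*l^2 + 39*l - 18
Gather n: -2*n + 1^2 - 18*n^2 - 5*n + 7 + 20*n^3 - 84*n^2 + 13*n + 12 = 20*n^3 - 102*n^2 + 6*n + 20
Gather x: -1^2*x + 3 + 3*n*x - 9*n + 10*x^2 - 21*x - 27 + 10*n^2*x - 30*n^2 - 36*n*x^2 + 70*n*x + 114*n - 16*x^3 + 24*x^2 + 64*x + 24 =-30*n^2 + 105*n - 16*x^3 + x^2*(34 - 36*n) + x*(10*n^2 + 73*n + 42)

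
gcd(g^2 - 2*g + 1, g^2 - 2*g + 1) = g^2 - 2*g + 1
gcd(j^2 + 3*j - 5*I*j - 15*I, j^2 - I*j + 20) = j - 5*I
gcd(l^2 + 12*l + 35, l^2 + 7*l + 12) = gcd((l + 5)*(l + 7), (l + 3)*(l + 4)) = 1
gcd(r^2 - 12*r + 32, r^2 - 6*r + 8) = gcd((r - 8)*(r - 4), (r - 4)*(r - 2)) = r - 4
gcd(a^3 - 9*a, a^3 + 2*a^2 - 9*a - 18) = a^2 - 9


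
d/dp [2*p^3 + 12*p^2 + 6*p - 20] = 6*p^2 + 24*p + 6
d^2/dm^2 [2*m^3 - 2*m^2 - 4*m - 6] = 12*m - 4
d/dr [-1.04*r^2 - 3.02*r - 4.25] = -2.08*r - 3.02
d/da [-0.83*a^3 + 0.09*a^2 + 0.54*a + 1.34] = -2.49*a^2 + 0.18*a + 0.54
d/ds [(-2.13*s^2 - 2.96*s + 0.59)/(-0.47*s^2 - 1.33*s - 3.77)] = (1.4417*s^2 + 16.6148*s + 11.9439)/(0.2209*s^4 + 1.2502*s^3 + 5.3127*s^2 + 10.0282*s + 14.2129)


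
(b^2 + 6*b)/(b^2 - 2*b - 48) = b/(b - 8)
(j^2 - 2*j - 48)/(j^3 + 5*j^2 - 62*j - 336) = 1/(j + 7)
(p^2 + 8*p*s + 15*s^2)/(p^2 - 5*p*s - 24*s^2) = (p + 5*s)/(p - 8*s)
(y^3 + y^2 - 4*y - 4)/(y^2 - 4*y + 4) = (y^2 + 3*y + 2)/(y - 2)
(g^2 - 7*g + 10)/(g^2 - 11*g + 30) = (g - 2)/(g - 6)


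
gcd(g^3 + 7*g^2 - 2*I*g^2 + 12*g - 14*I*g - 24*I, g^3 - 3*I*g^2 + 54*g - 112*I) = g - 2*I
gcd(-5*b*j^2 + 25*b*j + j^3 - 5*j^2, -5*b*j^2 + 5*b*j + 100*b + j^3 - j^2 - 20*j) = 5*b*j - 25*b - j^2 + 5*j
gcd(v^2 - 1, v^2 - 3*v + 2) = v - 1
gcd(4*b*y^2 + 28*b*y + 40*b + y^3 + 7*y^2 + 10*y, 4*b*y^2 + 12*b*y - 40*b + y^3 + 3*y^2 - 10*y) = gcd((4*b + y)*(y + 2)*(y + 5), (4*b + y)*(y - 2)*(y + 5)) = 4*b*y + 20*b + y^2 + 5*y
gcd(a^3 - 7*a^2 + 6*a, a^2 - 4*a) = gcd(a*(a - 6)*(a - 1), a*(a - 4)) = a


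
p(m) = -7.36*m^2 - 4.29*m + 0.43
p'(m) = -14.72*m - 4.29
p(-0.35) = 1.03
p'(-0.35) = 0.86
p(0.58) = -4.53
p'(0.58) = -12.83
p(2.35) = -50.30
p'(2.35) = -38.88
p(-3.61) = -80.00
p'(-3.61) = 48.85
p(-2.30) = -28.64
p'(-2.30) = 29.57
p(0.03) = 0.29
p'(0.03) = -4.73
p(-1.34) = -7.04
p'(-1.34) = 15.43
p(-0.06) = 0.66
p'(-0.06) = -3.41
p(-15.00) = -1591.22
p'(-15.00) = 216.51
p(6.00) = -290.27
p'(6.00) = -92.61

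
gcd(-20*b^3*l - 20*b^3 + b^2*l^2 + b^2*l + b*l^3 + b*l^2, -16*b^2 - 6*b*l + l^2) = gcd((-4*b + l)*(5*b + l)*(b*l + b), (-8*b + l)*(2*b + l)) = 1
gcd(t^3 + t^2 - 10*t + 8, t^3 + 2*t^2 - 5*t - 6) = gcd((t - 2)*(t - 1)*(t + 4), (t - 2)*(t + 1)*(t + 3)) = t - 2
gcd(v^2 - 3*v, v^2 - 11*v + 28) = 1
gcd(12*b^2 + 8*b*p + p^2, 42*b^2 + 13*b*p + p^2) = 6*b + p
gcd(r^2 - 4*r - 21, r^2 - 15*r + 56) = r - 7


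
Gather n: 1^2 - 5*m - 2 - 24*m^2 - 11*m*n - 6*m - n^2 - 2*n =-24*m^2 - 11*m - n^2 + n*(-11*m - 2) - 1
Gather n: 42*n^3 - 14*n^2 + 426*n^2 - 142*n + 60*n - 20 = 42*n^3 + 412*n^2 - 82*n - 20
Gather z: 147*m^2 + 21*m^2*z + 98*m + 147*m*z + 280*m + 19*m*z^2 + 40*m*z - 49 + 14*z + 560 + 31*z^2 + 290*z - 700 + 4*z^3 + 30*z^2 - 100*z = 147*m^2 + 378*m + 4*z^3 + z^2*(19*m + 61) + z*(21*m^2 + 187*m + 204) - 189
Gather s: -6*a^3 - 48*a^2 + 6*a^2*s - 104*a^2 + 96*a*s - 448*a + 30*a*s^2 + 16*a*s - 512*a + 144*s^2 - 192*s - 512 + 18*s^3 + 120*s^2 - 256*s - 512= -6*a^3 - 152*a^2 - 960*a + 18*s^3 + s^2*(30*a + 264) + s*(6*a^2 + 112*a - 448) - 1024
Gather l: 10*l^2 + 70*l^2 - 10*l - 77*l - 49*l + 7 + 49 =80*l^2 - 136*l + 56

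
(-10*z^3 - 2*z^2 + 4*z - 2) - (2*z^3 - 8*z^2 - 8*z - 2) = -12*z^3 + 6*z^2 + 12*z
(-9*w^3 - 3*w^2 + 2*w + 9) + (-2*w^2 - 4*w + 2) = -9*w^3 - 5*w^2 - 2*w + 11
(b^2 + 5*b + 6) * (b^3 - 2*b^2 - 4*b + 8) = b^5 + 3*b^4 - 8*b^3 - 24*b^2 + 16*b + 48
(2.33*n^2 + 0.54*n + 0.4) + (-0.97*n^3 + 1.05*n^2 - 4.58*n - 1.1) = -0.97*n^3 + 3.38*n^2 - 4.04*n - 0.7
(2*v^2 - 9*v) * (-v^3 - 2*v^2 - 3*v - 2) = -2*v^5 + 5*v^4 + 12*v^3 + 23*v^2 + 18*v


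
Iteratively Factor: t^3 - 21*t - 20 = (t + 4)*(t^2 - 4*t - 5) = (t + 1)*(t + 4)*(t - 5)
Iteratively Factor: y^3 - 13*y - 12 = (y + 1)*(y^2 - y - 12) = (y + 1)*(y + 3)*(y - 4)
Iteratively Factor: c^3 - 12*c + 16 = (c - 2)*(c^2 + 2*c - 8) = (c - 2)^2*(c + 4)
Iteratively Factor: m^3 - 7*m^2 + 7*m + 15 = (m + 1)*(m^2 - 8*m + 15) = (m - 3)*(m + 1)*(m - 5)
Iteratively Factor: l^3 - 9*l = (l)*(l^2 - 9) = l*(l + 3)*(l - 3)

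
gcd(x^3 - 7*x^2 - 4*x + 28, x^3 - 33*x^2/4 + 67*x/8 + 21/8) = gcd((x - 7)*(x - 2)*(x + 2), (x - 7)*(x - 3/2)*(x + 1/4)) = x - 7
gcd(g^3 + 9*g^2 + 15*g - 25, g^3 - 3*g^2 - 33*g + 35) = g^2 + 4*g - 5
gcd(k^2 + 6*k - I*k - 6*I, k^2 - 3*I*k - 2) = k - I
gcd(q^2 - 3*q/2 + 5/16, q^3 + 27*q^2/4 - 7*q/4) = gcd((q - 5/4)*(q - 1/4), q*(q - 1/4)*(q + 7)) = q - 1/4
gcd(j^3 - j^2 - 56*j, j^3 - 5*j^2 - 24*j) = j^2 - 8*j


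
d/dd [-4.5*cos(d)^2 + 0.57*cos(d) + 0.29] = (9.0*cos(d) - 0.57)*sin(d)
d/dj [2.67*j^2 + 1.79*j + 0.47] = 5.34*j + 1.79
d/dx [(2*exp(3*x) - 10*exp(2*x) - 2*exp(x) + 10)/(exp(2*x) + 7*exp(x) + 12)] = 2*(exp(4*x) + 14*exp(3*x) + 2*exp(2*x) - 130*exp(x) - 47)*exp(x)/(exp(4*x) + 14*exp(3*x) + 73*exp(2*x) + 168*exp(x) + 144)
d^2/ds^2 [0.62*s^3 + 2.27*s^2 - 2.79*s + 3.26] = 3.72*s + 4.54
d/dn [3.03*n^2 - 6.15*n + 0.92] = 6.06*n - 6.15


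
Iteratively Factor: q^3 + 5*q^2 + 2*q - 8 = (q - 1)*(q^2 + 6*q + 8) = (q - 1)*(q + 2)*(q + 4)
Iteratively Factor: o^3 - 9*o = (o - 3)*(o^2 + 3*o) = (o - 3)*(o + 3)*(o)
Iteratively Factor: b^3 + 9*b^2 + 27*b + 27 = (b + 3)*(b^2 + 6*b + 9) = (b + 3)^2*(b + 3)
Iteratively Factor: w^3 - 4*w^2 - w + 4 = (w - 4)*(w^2 - 1) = (w - 4)*(w - 1)*(w + 1)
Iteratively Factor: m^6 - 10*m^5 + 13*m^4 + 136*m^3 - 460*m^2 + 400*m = (m - 5)*(m^5 - 5*m^4 - 12*m^3 + 76*m^2 - 80*m) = m*(m - 5)*(m^4 - 5*m^3 - 12*m^2 + 76*m - 80) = m*(m - 5)*(m + 4)*(m^3 - 9*m^2 + 24*m - 20) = m*(m - 5)^2*(m + 4)*(m^2 - 4*m + 4) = m*(m - 5)^2*(m - 2)*(m + 4)*(m - 2)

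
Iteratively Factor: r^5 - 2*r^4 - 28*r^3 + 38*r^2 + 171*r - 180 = (r + 3)*(r^4 - 5*r^3 - 13*r^2 + 77*r - 60) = (r + 3)*(r + 4)*(r^3 - 9*r^2 + 23*r - 15) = (r - 1)*(r + 3)*(r + 4)*(r^2 - 8*r + 15) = (r - 5)*(r - 1)*(r + 3)*(r + 4)*(r - 3)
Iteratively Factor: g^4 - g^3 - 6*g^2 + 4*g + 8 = (g - 2)*(g^3 + g^2 - 4*g - 4) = (g - 2)*(g + 1)*(g^2 - 4) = (g - 2)*(g + 1)*(g + 2)*(g - 2)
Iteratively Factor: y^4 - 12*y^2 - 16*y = (y - 4)*(y^3 + 4*y^2 + 4*y) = (y - 4)*(y + 2)*(y^2 + 2*y) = (y - 4)*(y + 2)^2*(y)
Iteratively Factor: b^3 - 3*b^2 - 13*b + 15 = (b + 3)*(b^2 - 6*b + 5) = (b - 1)*(b + 3)*(b - 5)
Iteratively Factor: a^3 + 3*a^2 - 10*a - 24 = (a + 2)*(a^2 + a - 12) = (a + 2)*(a + 4)*(a - 3)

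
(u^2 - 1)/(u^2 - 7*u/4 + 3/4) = 4*(u + 1)/(4*u - 3)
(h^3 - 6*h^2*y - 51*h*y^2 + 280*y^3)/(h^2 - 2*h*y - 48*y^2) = (h^2 + 2*h*y - 35*y^2)/(h + 6*y)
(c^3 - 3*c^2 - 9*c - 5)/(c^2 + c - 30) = (c^2 + 2*c + 1)/(c + 6)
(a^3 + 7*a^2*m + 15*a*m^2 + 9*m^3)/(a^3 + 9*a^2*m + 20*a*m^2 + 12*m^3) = (a^2 + 6*a*m + 9*m^2)/(a^2 + 8*a*m + 12*m^2)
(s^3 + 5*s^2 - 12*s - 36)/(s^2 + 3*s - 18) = s + 2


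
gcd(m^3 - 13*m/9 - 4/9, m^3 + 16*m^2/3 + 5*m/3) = m + 1/3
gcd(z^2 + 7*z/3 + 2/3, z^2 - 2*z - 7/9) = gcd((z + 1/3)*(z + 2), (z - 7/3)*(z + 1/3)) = z + 1/3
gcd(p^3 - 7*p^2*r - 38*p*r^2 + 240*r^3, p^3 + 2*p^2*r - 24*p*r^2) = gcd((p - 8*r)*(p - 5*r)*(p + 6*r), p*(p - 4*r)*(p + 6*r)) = p + 6*r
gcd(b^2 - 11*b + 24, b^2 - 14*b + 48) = b - 8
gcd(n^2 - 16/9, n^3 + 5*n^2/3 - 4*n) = n - 4/3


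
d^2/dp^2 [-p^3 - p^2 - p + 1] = -6*p - 2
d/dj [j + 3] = 1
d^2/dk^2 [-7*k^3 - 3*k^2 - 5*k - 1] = -42*k - 6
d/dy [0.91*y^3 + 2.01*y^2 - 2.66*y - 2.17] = 2.73*y^2 + 4.02*y - 2.66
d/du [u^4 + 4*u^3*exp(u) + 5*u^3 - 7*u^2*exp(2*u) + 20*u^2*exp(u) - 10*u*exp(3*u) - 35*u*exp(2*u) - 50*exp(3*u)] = 4*u^3*exp(u) + 4*u^3 - 14*u^2*exp(2*u) + 32*u^2*exp(u) + 15*u^2 - 30*u*exp(3*u) - 84*u*exp(2*u) + 40*u*exp(u) - 160*exp(3*u) - 35*exp(2*u)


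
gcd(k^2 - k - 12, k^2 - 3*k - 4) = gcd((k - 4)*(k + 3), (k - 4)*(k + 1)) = k - 4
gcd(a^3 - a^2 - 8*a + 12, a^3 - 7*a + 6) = a^2 + a - 6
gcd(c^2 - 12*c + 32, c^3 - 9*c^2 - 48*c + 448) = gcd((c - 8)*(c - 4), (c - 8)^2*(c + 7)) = c - 8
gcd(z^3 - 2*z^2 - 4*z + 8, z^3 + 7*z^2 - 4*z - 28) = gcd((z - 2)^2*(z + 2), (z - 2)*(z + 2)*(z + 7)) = z^2 - 4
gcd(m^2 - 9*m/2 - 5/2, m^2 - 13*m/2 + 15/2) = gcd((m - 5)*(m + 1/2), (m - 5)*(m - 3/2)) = m - 5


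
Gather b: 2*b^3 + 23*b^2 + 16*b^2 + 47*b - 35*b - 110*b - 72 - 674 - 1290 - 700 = 2*b^3 + 39*b^2 - 98*b - 2736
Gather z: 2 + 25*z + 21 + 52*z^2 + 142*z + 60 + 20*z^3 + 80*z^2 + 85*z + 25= 20*z^3 + 132*z^2 + 252*z + 108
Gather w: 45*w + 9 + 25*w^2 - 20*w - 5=25*w^2 + 25*w + 4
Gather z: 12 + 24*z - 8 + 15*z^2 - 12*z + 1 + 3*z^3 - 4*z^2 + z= 3*z^3 + 11*z^2 + 13*z + 5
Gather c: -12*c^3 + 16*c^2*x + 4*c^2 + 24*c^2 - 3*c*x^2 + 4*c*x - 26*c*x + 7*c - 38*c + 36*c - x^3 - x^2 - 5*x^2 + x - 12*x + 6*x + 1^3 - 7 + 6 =-12*c^3 + c^2*(16*x + 28) + c*(-3*x^2 - 22*x + 5) - x^3 - 6*x^2 - 5*x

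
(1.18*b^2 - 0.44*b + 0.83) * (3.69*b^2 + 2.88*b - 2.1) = 4.3542*b^4 + 1.7748*b^3 - 0.6825*b^2 + 3.3144*b - 1.743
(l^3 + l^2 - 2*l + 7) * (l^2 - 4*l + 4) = l^5 - 3*l^4 - 2*l^3 + 19*l^2 - 36*l + 28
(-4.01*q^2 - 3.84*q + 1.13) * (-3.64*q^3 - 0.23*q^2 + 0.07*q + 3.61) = 14.5964*q^5 + 14.8999*q^4 - 3.5107*q^3 - 15.0048*q^2 - 13.7833*q + 4.0793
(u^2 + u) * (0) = 0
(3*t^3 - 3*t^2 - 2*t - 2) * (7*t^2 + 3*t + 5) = 21*t^5 - 12*t^4 - 8*t^3 - 35*t^2 - 16*t - 10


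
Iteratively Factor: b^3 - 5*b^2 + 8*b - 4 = (b - 2)*(b^2 - 3*b + 2) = (b - 2)^2*(b - 1)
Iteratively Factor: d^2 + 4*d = (d)*(d + 4)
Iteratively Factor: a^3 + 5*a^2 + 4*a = (a + 4)*(a^2 + a) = a*(a + 4)*(a + 1)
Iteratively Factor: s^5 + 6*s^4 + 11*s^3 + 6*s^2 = (s + 3)*(s^4 + 3*s^3 + 2*s^2) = (s + 1)*(s + 3)*(s^3 + 2*s^2) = (s + 1)*(s + 2)*(s + 3)*(s^2) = s*(s + 1)*(s + 2)*(s + 3)*(s)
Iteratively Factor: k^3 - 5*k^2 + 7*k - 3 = (k - 1)*(k^2 - 4*k + 3) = (k - 1)^2*(k - 3)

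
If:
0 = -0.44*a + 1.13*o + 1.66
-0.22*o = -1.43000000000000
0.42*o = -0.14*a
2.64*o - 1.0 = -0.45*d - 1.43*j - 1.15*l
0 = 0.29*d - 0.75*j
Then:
No Solution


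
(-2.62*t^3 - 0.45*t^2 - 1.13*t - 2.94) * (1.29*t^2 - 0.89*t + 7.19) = -3.3798*t^5 + 1.7513*t^4 - 19.895*t^3 - 6.0224*t^2 - 5.5081*t - 21.1386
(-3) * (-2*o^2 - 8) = 6*o^2 + 24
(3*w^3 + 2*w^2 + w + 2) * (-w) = -3*w^4 - 2*w^3 - w^2 - 2*w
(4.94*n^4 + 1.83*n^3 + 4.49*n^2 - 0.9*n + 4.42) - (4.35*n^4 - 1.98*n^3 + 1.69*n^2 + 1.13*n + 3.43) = 0.590000000000001*n^4 + 3.81*n^3 + 2.8*n^2 - 2.03*n + 0.99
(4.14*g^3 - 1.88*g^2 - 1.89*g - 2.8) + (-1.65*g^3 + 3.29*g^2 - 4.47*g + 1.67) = 2.49*g^3 + 1.41*g^2 - 6.36*g - 1.13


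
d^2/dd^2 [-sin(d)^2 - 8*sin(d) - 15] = 8*sin(d) - 2*cos(2*d)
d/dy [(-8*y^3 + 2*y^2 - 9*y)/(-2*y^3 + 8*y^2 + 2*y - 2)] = (-30*y^4 - 34*y^3 + 62*y^2 - 4*y + 9)/(2*(y^6 - 8*y^5 + 14*y^4 + 10*y^3 - 7*y^2 - 2*y + 1))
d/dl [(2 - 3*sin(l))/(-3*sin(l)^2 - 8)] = 3*(-3*sin(l)^2 + 4*sin(l) + 8)*cos(l)/(3*sin(l)^2 + 8)^2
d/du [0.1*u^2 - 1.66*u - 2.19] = 0.2*u - 1.66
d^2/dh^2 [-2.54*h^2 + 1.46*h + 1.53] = -5.08000000000000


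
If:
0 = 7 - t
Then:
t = 7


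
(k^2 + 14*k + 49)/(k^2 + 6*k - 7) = (k + 7)/(k - 1)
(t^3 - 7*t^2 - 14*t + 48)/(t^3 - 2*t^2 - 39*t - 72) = (t - 2)/(t + 3)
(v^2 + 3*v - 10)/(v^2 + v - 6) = (v + 5)/(v + 3)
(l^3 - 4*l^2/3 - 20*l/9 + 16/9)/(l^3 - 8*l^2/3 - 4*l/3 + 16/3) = (l - 2/3)/(l - 2)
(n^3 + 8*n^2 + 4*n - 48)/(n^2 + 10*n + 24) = n - 2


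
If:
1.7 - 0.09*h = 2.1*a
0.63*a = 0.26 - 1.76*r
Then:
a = 0.412698412698413 - 2.79365079365079*r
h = 65.1851851851852*r + 9.25925925925926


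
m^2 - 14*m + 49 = (m - 7)^2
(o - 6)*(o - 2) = o^2 - 8*o + 12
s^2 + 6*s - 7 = (s - 1)*(s + 7)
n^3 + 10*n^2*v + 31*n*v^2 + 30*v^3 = (n + 2*v)*(n + 3*v)*(n + 5*v)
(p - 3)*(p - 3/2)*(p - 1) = p^3 - 11*p^2/2 + 9*p - 9/2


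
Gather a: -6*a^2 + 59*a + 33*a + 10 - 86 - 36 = -6*a^2 + 92*a - 112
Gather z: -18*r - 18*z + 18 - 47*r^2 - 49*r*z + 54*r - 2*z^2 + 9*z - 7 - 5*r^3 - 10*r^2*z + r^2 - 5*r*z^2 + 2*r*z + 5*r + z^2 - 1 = -5*r^3 - 46*r^2 + 41*r + z^2*(-5*r - 1) + z*(-10*r^2 - 47*r - 9) + 10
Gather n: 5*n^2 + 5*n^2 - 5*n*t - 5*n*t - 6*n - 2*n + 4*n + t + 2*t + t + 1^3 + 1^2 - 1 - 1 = 10*n^2 + n*(-10*t - 4) + 4*t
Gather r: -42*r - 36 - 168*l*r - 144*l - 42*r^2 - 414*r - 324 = -144*l - 42*r^2 + r*(-168*l - 456) - 360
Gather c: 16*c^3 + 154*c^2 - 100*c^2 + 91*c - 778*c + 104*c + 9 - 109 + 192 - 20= 16*c^3 + 54*c^2 - 583*c + 72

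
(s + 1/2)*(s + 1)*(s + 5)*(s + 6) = s^4 + 25*s^3/2 + 47*s^2 + 101*s/2 + 15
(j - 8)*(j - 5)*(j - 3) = j^3 - 16*j^2 + 79*j - 120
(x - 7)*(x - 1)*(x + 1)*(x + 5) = x^4 - 2*x^3 - 36*x^2 + 2*x + 35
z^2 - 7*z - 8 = (z - 8)*(z + 1)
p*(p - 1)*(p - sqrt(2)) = p^3 - sqrt(2)*p^2 - p^2 + sqrt(2)*p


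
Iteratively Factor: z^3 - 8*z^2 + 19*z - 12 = (z - 3)*(z^2 - 5*z + 4) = (z - 4)*(z - 3)*(z - 1)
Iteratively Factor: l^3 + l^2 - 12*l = (l + 4)*(l^2 - 3*l) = (l - 3)*(l + 4)*(l)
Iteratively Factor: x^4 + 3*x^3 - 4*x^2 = (x + 4)*(x^3 - x^2) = (x - 1)*(x + 4)*(x^2) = x*(x - 1)*(x + 4)*(x)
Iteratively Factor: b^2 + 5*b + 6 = (b + 3)*(b + 2)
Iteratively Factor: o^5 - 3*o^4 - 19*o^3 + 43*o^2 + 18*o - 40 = (o - 5)*(o^4 + 2*o^3 - 9*o^2 - 2*o + 8) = (o - 5)*(o - 2)*(o^3 + 4*o^2 - o - 4) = (o - 5)*(o - 2)*(o + 1)*(o^2 + 3*o - 4) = (o - 5)*(o - 2)*(o - 1)*(o + 1)*(o + 4)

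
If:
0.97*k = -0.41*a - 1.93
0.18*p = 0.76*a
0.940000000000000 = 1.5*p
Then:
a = 0.15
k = -2.05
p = 0.63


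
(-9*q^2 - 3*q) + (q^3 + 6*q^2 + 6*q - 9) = q^3 - 3*q^2 + 3*q - 9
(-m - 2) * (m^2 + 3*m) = -m^3 - 5*m^2 - 6*m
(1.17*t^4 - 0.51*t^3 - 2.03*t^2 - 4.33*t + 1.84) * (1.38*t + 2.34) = 1.6146*t^5 + 2.034*t^4 - 3.9948*t^3 - 10.7256*t^2 - 7.593*t + 4.3056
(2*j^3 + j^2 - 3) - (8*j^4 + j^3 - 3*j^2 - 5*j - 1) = -8*j^4 + j^3 + 4*j^2 + 5*j - 2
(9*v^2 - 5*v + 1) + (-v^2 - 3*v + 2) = 8*v^2 - 8*v + 3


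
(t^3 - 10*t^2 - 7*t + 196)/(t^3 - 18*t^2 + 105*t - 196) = (t + 4)/(t - 4)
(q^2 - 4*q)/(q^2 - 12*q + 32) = q/(q - 8)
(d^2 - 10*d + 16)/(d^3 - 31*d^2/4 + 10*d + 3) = 4*(d - 8)/(4*d^2 - 23*d - 6)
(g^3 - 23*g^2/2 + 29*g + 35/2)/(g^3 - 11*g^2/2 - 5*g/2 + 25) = (2*g^2 - 13*g - 7)/(2*g^2 - g - 10)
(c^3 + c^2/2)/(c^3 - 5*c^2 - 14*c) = c*(2*c + 1)/(2*(c^2 - 5*c - 14))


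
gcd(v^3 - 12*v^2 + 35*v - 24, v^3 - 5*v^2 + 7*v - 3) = v^2 - 4*v + 3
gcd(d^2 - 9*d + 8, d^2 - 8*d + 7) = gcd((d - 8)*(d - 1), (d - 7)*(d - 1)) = d - 1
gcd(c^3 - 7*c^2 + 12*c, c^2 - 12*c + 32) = c - 4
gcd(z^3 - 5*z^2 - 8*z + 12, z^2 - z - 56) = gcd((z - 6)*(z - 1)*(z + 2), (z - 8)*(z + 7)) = 1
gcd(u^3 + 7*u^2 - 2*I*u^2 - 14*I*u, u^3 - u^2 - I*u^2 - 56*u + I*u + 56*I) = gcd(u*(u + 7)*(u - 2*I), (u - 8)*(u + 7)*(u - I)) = u + 7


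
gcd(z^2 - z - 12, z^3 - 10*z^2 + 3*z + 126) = z + 3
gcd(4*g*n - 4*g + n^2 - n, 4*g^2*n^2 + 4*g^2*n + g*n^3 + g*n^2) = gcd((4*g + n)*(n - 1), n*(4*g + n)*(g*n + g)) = 4*g + n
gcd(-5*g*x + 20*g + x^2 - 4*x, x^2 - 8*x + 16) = x - 4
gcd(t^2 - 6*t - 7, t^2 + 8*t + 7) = t + 1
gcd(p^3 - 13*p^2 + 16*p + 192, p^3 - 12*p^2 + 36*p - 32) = p - 8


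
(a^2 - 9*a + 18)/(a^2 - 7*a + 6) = (a - 3)/(a - 1)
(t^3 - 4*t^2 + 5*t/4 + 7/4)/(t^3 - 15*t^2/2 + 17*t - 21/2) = (t + 1/2)/(t - 3)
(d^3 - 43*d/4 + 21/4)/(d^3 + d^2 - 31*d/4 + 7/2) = (d - 3)/(d - 2)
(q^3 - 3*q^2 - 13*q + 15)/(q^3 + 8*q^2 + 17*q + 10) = (q^3 - 3*q^2 - 13*q + 15)/(q^3 + 8*q^2 + 17*q + 10)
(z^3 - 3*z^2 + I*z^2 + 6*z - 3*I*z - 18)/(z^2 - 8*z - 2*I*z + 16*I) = (z^2 + 3*z*(-1 + I) - 9*I)/(z - 8)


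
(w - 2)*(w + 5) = w^2 + 3*w - 10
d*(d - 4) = d^2 - 4*d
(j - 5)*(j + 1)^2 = j^3 - 3*j^2 - 9*j - 5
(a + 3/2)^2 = a^2 + 3*a + 9/4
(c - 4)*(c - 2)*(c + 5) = c^3 - c^2 - 22*c + 40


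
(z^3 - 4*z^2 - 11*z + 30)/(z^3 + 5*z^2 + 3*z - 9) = (z^2 - 7*z + 10)/(z^2 + 2*z - 3)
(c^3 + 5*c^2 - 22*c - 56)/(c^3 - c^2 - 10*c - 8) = (c + 7)/(c + 1)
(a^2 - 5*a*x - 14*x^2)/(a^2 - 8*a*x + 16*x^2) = (a^2 - 5*a*x - 14*x^2)/(a^2 - 8*a*x + 16*x^2)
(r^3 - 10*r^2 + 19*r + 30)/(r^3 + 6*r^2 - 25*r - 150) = (r^2 - 5*r - 6)/(r^2 + 11*r + 30)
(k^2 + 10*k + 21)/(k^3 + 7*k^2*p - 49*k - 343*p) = (k + 3)/(k^2 + 7*k*p - 7*k - 49*p)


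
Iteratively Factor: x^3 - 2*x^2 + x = (x - 1)*(x^2 - x) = (x - 1)^2*(x)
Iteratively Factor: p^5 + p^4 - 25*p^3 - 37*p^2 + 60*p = (p + 3)*(p^4 - 2*p^3 - 19*p^2 + 20*p) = (p - 1)*(p + 3)*(p^3 - p^2 - 20*p) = (p - 5)*(p - 1)*(p + 3)*(p^2 + 4*p) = p*(p - 5)*(p - 1)*(p + 3)*(p + 4)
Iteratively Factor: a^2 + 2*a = (a)*(a + 2)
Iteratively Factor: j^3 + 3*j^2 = (j)*(j^2 + 3*j) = j*(j + 3)*(j)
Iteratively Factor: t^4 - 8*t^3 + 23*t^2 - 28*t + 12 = (t - 2)*(t^3 - 6*t^2 + 11*t - 6) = (t - 3)*(t - 2)*(t^2 - 3*t + 2) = (t - 3)*(t - 2)^2*(t - 1)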